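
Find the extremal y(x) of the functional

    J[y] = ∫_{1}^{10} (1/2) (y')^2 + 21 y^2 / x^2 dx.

The Lagrangian is L = (1/2) (y')^2 + 21 y^2 / x^2.
Compute ∂L/∂y = 42y/x^2, ∂L/∂y' = y'.
The Euler-Lagrange equation d/dx(∂L/∂y') − ∂L/∂y = 0 reduces to
    y'' − 42/x^2 · y = 0  (x > 0).
Its general solution is
    y(x) = A x^7 + B x^(-6),
with A, B fixed by the endpoint conditions.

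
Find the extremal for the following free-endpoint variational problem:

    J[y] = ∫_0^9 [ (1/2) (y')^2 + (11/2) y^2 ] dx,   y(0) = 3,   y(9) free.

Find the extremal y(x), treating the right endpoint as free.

The Lagrangian L = (1/2) (y')^2 + (11/2) y^2 gives
    ∂L/∂y = 11 y,   ∂L/∂y' = y'.
Euler-Lagrange: y'' − 11 y = 0.
With k = sqrt(11), the general solution is
    y(x) = A cosh(sqrt(11) x) + B sinh(sqrt(11) x).
Fixed left endpoint y(0) = 3 ⇒ A = 3.
The right endpoint x = 9 is free, so the natural (transversality) condition is ∂L/∂y' |_{x=9} = 0, i.e. y'(9) = 0.
Compute y'(x) = A k sinh(k x) + B k cosh(k x), so
    y'(9) = A k sinh(k·9) + B k cosh(k·9) = 0
    ⇒ B = −A tanh(k·9) = − 3 tanh(sqrt(11)·9).
Therefore the extremal is
    y(x) = 3 cosh(sqrt(11) x) − 3 tanh(sqrt(11)·9) sinh(sqrt(11) x).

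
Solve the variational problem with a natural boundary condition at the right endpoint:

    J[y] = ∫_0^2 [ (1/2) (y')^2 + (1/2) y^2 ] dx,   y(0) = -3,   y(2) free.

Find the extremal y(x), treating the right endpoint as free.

The Lagrangian L = (1/2) (y')^2 + (1/2) y^2 gives
    ∂L/∂y = 1 y,   ∂L/∂y' = y'.
Euler-Lagrange: y'' − y = 0.
With k = 1, the general solution is
    y(x) = A cosh(x) + B sinh(x).
Fixed left endpoint y(0) = -3 ⇒ A = -3.
The right endpoint x = 2 is free, so the natural (transversality) condition is ∂L/∂y' |_{x=2} = 0, i.e. y'(2) = 0.
Compute y'(x) = A k sinh(k x) + B k cosh(k x), so
    y'(2) = A k sinh(k·2) + B k cosh(k·2) = 0
    ⇒ B = −A tanh(k·2) = 3 tanh(1·2).
Therefore the extremal is
    y(x) = −3 cosh(1 x) + 3 tanh(1·2) sinh(1 x).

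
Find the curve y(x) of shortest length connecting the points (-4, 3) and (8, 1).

Arc-length functional: J[y] = ∫ sqrt(1 + (y')^2) dx.
Lagrangian L = sqrt(1 + (y')^2) has no explicit y dependence, so ∂L/∂y = 0 and the Euler-Lagrange equation gives
    d/dx( y' / sqrt(1 + (y')^2) ) = 0  ⇒  y' / sqrt(1 + (y')^2) = const.
Hence y' is constant, so y(x) is affine.
Fitting the endpoints (-4, 3) and (8, 1):
    slope m = (1 − 3) / (8 − (-4)) = -1/6,
    intercept c = 3 − m·(-4) = 7/3.
Extremal: y(x) = (-1/6) x + 7/3.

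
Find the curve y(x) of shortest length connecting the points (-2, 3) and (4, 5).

Arc-length functional: J[y] = ∫ sqrt(1 + (y')^2) dx.
Lagrangian L = sqrt(1 + (y')^2) has no explicit y dependence, so ∂L/∂y = 0 and the Euler-Lagrange equation gives
    d/dx( y' / sqrt(1 + (y')^2) ) = 0  ⇒  y' / sqrt(1 + (y')^2) = const.
Hence y' is constant, so y(x) is affine.
Fitting the endpoints (-2, 3) and (4, 5):
    slope m = (5 − 3) / (4 − (-2)) = 1/3,
    intercept c = 3 − m·(-2) = 11/3.
Extremal: y(x) = (1/3) x + 11/3.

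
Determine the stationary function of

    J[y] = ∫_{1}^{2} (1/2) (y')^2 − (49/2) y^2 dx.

The Lagrangian is L = (1/2) (y')^2 − (49/2) y^2.
Compute ∂L/∂y = -49y, ∂L/∂y' = y'.
The Euler-Lagrange equation d/dx(∂L/∂y') − ∂L/∂y = 0 reduces to
    y'' + 49 y = 0.
Its general solution is
    y(x) = A sin(7x) + B cos(7x),
with A, B fixed by the endpoint conditions.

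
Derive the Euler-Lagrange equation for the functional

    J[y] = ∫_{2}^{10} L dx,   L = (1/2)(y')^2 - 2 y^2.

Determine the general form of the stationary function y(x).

The Lagrangian is L = (1/2)(y')^2 - 2 y^2.
∂L/∂y = -4y.
∂L/∂y' = y'.
The Euler-Lagrange equation d/dx(∂L/∂y') − ∂L/∂y = 0 becomes:
    y'' + 4 y = 0
General solution: y(x) = A sin(2x) + B cos(2x), where A and B are arbitrary constants fixed by the endpoint conditions.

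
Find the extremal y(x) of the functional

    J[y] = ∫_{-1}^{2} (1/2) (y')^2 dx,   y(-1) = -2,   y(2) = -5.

The Lagrangian is L = (1/2) (y')^2.
Compute ∂L/∂y = 0, ∂L/∂y' = y'.
The Euler-Lagrange equation d/dx(∂L/∂y') − ∂L/∂y = 0 reduces to
    y'' = 0.
Its general solution is
    y(x) = A x + B,
with A, B fixed by the endpoint conditions.
Applying the endpoint conditions y(-1) = -2 and y(2) = -5: solve A·-1 + B = -2 and A·2 + B = -5. Subtracting gives A(2 − -1) = -5 − -2, so A = -1, and B = -2 − A·-1 = -3. Therefore
    y(x) = -x - 3.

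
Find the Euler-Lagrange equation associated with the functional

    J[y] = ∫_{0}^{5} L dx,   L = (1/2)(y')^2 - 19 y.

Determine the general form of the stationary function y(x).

The Lagrangian is L = (1/2)(y')^2 - 19 y.
∂L/∂y = -19.
∂L/∂y' = y'.
The Euler-Lagrange equation d/dx(∂L/∂y') − ∂L/∂y = 0 becomes:
    y'' + 19 = 0
General solution: y(x) = -(19/2) x^2 + A x + B, where A and B are arbitrary constants fixed by the endpoint conditions.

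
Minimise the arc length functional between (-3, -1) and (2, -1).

Arc-length functional: J[y] = ∫ sqrt(1 + (y')^2) dx.
Lagrangian L = sqrt(1 + (y')^2) has no explicit y dependence, so ∂L/∂y = 0 and the Euler-Lagrange equation gives
    d/dx( y' / sqrt(1 + (y')^2) ) = 0  ⇒  y' / sqrt(1 + (y')^2) = const.
Hence y' is constant, so y(x) is affine.
Fitting the endpoints (-3, -1) and (2, -1):
    slope m = ((-1) − (-1)) / (2 − (-3)) = 0,
    intercept c = (-1) − m·(-3) = -1.
Extremal: y(x) = -1.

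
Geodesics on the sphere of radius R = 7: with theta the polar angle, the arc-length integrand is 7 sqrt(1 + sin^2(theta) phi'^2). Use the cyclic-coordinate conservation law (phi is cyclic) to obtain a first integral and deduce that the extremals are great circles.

On the sphere of radius R = 7 with spherical coordinates (θ, φ), the induced metric is
    ds^2 = 49(dθ^2 + sin^2(θ) dφ^2).
Parameterise by θ; the arc-length functional is
    J[φ] = ∫ 7 sqrt(1 + sin^2(θ) (dφ/dθ)^2) dθ,
so L = 7 sqrt(1 + sin^2(θ) φ'^2). Compute
    ∂L/∂φ = 0  (L has no explicit φ dependence),
    ∂L/∂φ' = 7 sin^2(θ) φ' / sqrt(1 + sin^2(θ) φ'^2).
Since ∂L/∂φ = 0, the Euler-Lagrange equation
    d/dθ(∂L/∂φ') − ∂L/∂φ = 0
reduces to d/dθ(∂L/∂φ') = 0, i.e. the momentum conjugate to φ is conserved:
    7 sin^2(θ) φ' / sqrt(1 + sin^2(θ) φ'^2) = C.
The overall factor of 7 is constant, so dividing through gives Clairaut's relation sin^2(θ) φ' / sqrt(1 + sin^2(θ) φ'^2) = C' (with C' = C/7). Solving for φ' and integrating gives the great-circle family
    cot(θ) = A cos(φ − φ_0),
i.e. the intersection of the sphere with a plane through the origin. The two constants A and φ_0 (equivalently C and one phase) are fixed by the two endpoint conditions.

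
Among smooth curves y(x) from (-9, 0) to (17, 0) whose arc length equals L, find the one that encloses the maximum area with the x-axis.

Set up the augmented Lagrangian using a multiplier λ for the length constraint:
    F(y, y') = y − λ sqrt(1 + y'^2).
F has no explicit x dependence, so the Beltrami identity yields a first integral
    F − y' ∂F/∂y' = C.
Compute ∂F/∂y' = −λ y' / sqrt(1 + y'^2). Then
    y − λ sqrt(1 + y'^2) + λ y'^2 / sqrt(1 + y'^2) = C
    ⇒  y − λ / sqrt(1 + y'^2) = C.
Solving for y' and integrating gives
    (x − a)^2 + (y − b)^2 = λ^2,
a circular arc of radius λ. The constants a, b are determined by the endpoint conditions y(-9) = y(17) = 0, and λ is fixed implicitly by the length constraint
    ∫_{-9}^{17} sqrt(1 + y'^2) dx = L.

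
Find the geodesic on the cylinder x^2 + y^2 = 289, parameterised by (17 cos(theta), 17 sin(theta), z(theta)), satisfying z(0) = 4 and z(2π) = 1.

Parameterise the cylinder of radius R = 17 as
    r(θ) = (17 cos θ, 17 sin θ, z(θ)).
The arc-length element is
    ds = sqrt(289 + (dz/dθ)^2) dθ,
so the Lagrangian is L = sqrt(289 + z'^2).
L depends on z' only, not on z or θ, so ∂L/∂z = 0 and
    ∂L/∂z' = z' / sqrt(289 + z'^2).
The Euler-Lagrange equation gives
    d/dθ( z' / sqrt(289 + z'^2) ) = 0,
so z' is constant. Integrating once:
    z(θ) = a θ + b,
a helix on the cylinder (a straight line when the cylinder is unrolled). The constants a, b are determined by the endpoint conditions.
With endpoint conditions z(0) = 4 and z(2π) = 1: from z(0) = b we get b = 4, and a·2π + 4 = 1 gives a = -3/(2π), so
    z(θ) = (-3/(2π)) θ + 4.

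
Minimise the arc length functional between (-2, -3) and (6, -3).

Arc-length functional: J[y] = ∫ sqrt(1 + (y')^2) dx.
Lagrangian L = sqrt(1 + (y')^2) has no explicit y dependence, so ∂L/∂y = 0 and the Euler-Lagrange equation gives
    d/dx( y' / sqrt(1 + (y')^2) ) = 0  ⇒  y' / sqrt(1 + (y')^2) = const.
Hence y' is constant, so y(x) is affine.
Fitting the endpoints (-2, -3) and (6, -3):
    slope m = ((-3) − (-3)) / (6 − (-2)) = 0,
    intercept c = (-3) − m·(-2) = -3.
Extremal: y(x) = -3.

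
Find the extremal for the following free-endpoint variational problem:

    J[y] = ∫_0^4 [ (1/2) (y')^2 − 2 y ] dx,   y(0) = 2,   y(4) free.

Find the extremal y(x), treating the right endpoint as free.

The Lagrangian L = (1/2) (y')^2 − 2 y gives
    ∂L/∂y = −2,   ∂L/∂y' = y'.
Euler-Lagrange: d/dx(y') − (−2) = 0, i.e. y'' + 2 = 0, so
    y(x) = −(2/2) x^2 + C1 x + C2.
Fixed left endpoint y(0) = 2 ⇒ C2 = 2.
The right endpoint x = 4 is free, so the natural (transversality) condition is ∂L/∂y' |_{x=4} = 0, i.e. y'(4) = 0.
Compute y'(x) = −2 x + C1, so y'(4) = −8 + C1 = 0 ⇒ C1 = 8.
Therefore the extremal is
    y(x) = −x^2 + 8 x + 2.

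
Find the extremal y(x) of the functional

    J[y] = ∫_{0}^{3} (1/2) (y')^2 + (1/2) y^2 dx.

The Lagrangian is L = (1/2) (y')^2 + (1/2) y^2.
Compute ∂L/∂y = y, ∂L/∂y' = y'.
The Euler-Lagrange equation d/dx(∂L/∂y') − ∂L/∂y = 0 reduces to
    y'' − y = 0.
Its general solution is
    y(x) = A e^x + B e^(−x),
with A, B fixed by the endpoint conditions.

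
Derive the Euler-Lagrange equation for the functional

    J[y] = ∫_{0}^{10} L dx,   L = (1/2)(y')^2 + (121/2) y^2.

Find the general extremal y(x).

The Lagrangian is L = (1/2)(y')^2 + (121/2) y^2.
∂L/∂y = 121y.
∂L/∂y' = y'.
The Euler-Lagrange equation d/dx(∂L/∂y') − ∂L/∂y = 0 becomes:
    y'' - 121 y = 0
General solution: y(x) = A e^(11x) + B e^(-11x), where A and B are arbitrary constants fixed by the endpoint conditions.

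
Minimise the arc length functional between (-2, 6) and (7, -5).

Arc-length functional: J[y] = ∫ sqrt(1 + (y')^2) dx.
Lagrangian L = sqrt(1 + (y')^2) has no explicit y dependence, so ∂L/∂y = 0 and the Euler-Lagrange equation gives
    d/dx( y' / sqrt(1 + (y')^2) ) = 0  ⇒  y' / sqrt(1 + (y')^2) = const.
Hence y' is constant, so y(x) is affine.
Fitting the endpoints (-2, 6) and (7, -5):
    slope m = ((-5) − 6) / (7 − (-2)) = -11/9,
    intercept c = 6 − m·(-2) = 32/9.
Extremal: y(x) = (-11/9) x + 32/9.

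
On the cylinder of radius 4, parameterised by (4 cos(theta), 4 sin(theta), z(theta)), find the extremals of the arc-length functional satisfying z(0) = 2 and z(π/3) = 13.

Parameterise the cylinder of radius R = 4 as
    r(θ) = (4 cos θ, 4 sin θ, z(θ)).
The arc-length element is
    ds = sqrt(16 + (dz/dθ)^2) dθ,
so the Lagrangian is L = sqrt(16 + z'^2).
L depends on z' only, not on z or θ, so ∂L/∂z = 0 and
    ∂L/∂z' = z' / sqrt(16 + z'^2).
The Euler-Lagrange equation gives
    d/dθ( z' / sqrt(16 + z'^2) ) = 0,
so z' is constant. Integrating once:
    z(θ) = a θ + b,
a helix on the cylinder (a straight line when the cylinder is unrolled). The constants a, b are determined by the endpoint conditions.
With endpoint conditions z(0) = 2 and z(π/3) = 13: from z(0) = b we get b = 2, and a·π/3 + 2 = 13 gives a = 33/π, so
    z(θ) = (33/π) θ + 2.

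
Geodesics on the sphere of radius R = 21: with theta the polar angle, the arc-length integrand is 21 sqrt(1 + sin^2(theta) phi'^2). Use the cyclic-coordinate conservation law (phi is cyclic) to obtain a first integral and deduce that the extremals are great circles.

On the sphere of radius R = 21 with spherical coordinates (θ, φ), the induced metric is
    ds^2 = 441(dθ^2 + sin^2(θ) dφ^2).
Parameterise by θ; the arc-length functional is
    J[φ] = ∫ 21 sqrt(1 + sin^2(θ) (dφ/dθ)^2) dθ,
so L = 21 sqrt(1 + sin^2(θ) φ'^2). Compute
    ∂L/∂φ = 0  (L has no explicit φ dependence),
    ∂L/∂φ' = 21 sin^2(θ) φ' / sqrt(1 + sin^2(θ) φ'^2).
Since ∂L/∂φ = 0, the Euler-Lagrange equation
    d/dθ(∂L/∂φ') − ∂L/∂φ = 0
reduces to d/dθ(∂L/∂φ') = 0, i.e. the momentum conjugate to φ is conserved:
    21 sin^2(θ) φ' / sqrt(1 + sin^2(θ) φ'^2) = C.
The overall factor of 21 is constant, so dividing through gives Clairaut's relation sin^2(θ) φ' / sqrt(1 + sin^2(θ) φ'^2) = C' (with C' = C/21). Solving for φ' and integrating gives the great-circle family
    cot(θ) = A cos(φ − φ_0),
i.e. the intersection of the sphere with a plane through the origin. The two constants A and φ_0 (equivalently C and one phase) are fixed by the two endpoint conditions.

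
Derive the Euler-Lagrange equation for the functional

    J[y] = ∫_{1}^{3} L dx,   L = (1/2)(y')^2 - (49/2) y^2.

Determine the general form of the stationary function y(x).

The Lagrangian is L = (1/2)(y')^2 - (49/2) y^2.
∂L/∂y = -49y.
∂L/∂y' = y'.
The Euler-Lagrange equation d/dx(∂L/∂y') − ∂L/∂y = 0 becomes:
    y'' + 49 y = 0
General solution: y(x) = A sin(7x) + B cos(7x), where A and B are arbitrary constants fixed by the endpoint conditions.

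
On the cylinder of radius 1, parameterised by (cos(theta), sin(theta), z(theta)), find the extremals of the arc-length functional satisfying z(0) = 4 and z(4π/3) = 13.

Parameterise the cylinder of radius R = 1 as
    r(θ) = (cos θ, sin θ, z(θ)).
The arc-length element is
    ds = sqrt(1 + (dz/dθ)^2) dθ,
so the Lagrangian is L = sqrt(1 + z'^2).
L depends on z' only, not on z or θ, so ∂L/∂z = 0 and
    ∂L/∂z' = z' / sqrt(1 + z'^2).
The Euler-Lagrange equation gives
    d/dθ( z' / sqrt(1 + z'^2) ) = 0,
so z' is constant. Integrating once:
    z(θ) = a θ + b,
a helix on the cylinder (a straight line when the cylinder is unrolled). The constants a, b are determined by the endpoint conditions.
With endpoint conditions z(0) = 4 and z(4π/3) = 13: from z(0) = b we get b = 4, and a·4π/3 + 4 = 13 gives a = 27/(4π), so
    z(θ) = (27/(4π)) θ + 4.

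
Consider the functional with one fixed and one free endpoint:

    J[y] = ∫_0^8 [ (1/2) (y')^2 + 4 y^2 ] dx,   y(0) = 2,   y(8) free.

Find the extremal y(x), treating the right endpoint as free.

The Lagrangian L = (1/2) (y')^2 + 4 y^2 gives
    ∂L/∂y = 8 y,   ∂L/∂y' = y'.
Euler-Lagrange: y'' − 8 y = 0.
With k = sqrt(8), the general solution is
    y(x) = A cosh(sqrt(8) x) + B sinh(sqrt(8) x).
Fixed left endpoint y(0) = 2 ⇒ A = 2.
The right endpoint x = 8 is free, so the natural (transversality) condition is ∂L/∂y' |_{x=8} = 0, i.e. y'(8) = 0.
Compute y'(x) = A k sinh(k x) + B k cosh(k x), so
    y'(8) = A k sinh(k·8) + B k cosh(k·8) = 0
    ⇒ B = −A tanh(k·8) = − 2 tanh(sqrt(8)·8).
Therefore the extremal is
    y(x) = 2 cosh(sqrt(8) x) − 2 tanh(sqrt(8)·8) sinh(sqrt(8) x).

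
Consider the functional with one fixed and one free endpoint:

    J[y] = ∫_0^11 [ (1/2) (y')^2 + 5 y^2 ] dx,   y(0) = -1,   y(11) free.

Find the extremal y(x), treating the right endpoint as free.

The Lagrangian L = (1/2) (y')^2 + 5 y^2 gives
    ∂L/∂y = 10 y,   ∂L/∂y' = y'.
Euler-Lagrange: y'' − 10 y = 0.
With k = sqrt(10), the general solution is
    y(x) = A cosh(sqrt(10) x) + B sinh(sqrt(10) x).
Fixed left endpoint y(0) = -1 ⇒ A = -1.
The right endpoint x = 11 is free, so the natural (transversality) condition is ∂L/∂y' |_{x=11} = 0, i.e. y'(11) = 0.
Compute y'(x) = A k sinh(k x) + B k cosh(k x), so
    y'(11) = A k sinh(k·11) + B k cosh(k·11) = 0
    ⇒ B = −A tanh(k·11) = tanh(sqrt(10)·11).
Therefore the extremal is
    y(x) = −cosh(sqrt(10) x) + tanh(sqrt(10)·11) sinh(sqrt(10) x).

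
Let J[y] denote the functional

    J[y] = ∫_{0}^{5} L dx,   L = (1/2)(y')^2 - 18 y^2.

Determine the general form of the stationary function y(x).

The Lagrangian is L = (1/2)(y')^2 - 18 y^2.
∂L/∂y = -36y.
∂L/∂y' = y'.
The Euler-Lagrange equation d/dx(∂L/∂y') − ∂L/∂y = 0 becomes:
    y'' + 36 y = 0
General solution: y(x) = A sin(6x) + B cos(6x), where A and B are arbitrary constants fixed by the endpoint conditions.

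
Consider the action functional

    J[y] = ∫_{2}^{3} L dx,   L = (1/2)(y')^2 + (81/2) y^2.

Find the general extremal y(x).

The Lagrangian is L = (1/2)(y')^2 + (81/2) y^2.
∂L/∂y = 81y.
∂L/∂y' = y'.
The Euler-Lagrange equation d/dx(∂L/∂y') − ∂L/∂y = 0 becomes:
    y'' - 81 y = 0
General solution: y(x) = A e^(9x) + B e^(-9x), where A and B are arbitrary constants fixed by the endpoint conditions.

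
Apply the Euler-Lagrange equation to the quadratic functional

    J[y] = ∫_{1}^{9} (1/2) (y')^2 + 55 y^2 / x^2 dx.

The Lagrangian is L = (1/2) (y')^2 + 55 y^2 / x^2.
Compute ∂L/∂y = 110y/x^2, ∂L/∂y' = y'.
The Euler-Lagrange equation d/dx(∂L/∂y') − ∂L/∂y = 0 reduces to
    y'' − 110/x^2 · y = 0  (x > 0).
Its general solution is
    y(x) = A x^11 + B x^(-10),
with A, B fixed by the endpoint conditions.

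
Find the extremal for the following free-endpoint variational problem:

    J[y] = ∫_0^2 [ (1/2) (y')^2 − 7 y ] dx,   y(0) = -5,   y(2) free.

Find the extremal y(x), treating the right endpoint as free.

The Lagrangian L = (1/2) (y')^2 − 7 y gives
    ∂L/∂y = −7,   ∂L/∂y' = y'.
Euler-Lagrange: d/dx(y') − (−7) = 0, i.e. y'' + 7 = 0, so
    y(x) = −(7/2) x^2 + C1 x + C2.
Fixed left endpoint y(0) = -5 ⇒ C2 = -5.
The right endpoint x = 2 is free, so the natural (transversality) condition is ∂L/∂y' |_{x=2} = 0, i.e. y'(2) = 0.
Compute y'(x) = −7 x + C1, so y'(2) = −14 + C1 = 0 ⇒ C1 = 14.
Therefore the extremal is
    y(x) = −(7/2) x^2 + 14 x − 5.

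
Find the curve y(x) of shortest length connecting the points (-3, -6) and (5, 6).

Arc-length functional: J[y] = ∫ sqrt(1 + (y')^2) dx.
Lagrangian L = sqrt(1 + (y')^2) has no explicit y dependence, so ∂L/∂y = 0 and the Euler-Lagrange equation gives
    d/dx( y' / sqrt(1 + (y')^2) ) = 0  ⇒  y' / sqrt(1 + (y')^2) = const.
Hence y' is constant, so y(x) is affine.
Fitting the endpoints (-3, -6) and (5, 6):
    slope m = (6 − (-6)) / (5 − (-3)) = 3/2,
    intercept c = (-6) − m·(-3) = -3/2.
Extremal: y(x) = (3/2) x - 3/2.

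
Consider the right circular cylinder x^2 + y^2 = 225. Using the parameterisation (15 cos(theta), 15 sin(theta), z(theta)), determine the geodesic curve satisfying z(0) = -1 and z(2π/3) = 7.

Parameterise the cylinder of radius R = 15 as
    r(θ) = (15 cos θ, 15 sin θ, z(θ)).
The arc-length element is
    ds = sqrt(225 + (dz/dθ)^2) dθ,
so the Lagrangian is L = sqrt(225 + z'^2).
L depends on z' only, not on z or θ, so ∂L/∂z = 0 and
    ∂L/∂z' = z' / sqrt(225 + z'^2).
The Euler-Lagrange equation gives
    d/dθ( z' / sqrt(225 + z'^2) ) = 0,
so z' is constant. Integrating once:
    z(θ) = a θ + b,
a helix on the cylinder (a straight line when the cylinder is unrolled). The constants a, b are determined by the endpoint conditions.
With endpoint conditions z(0) = -1 and z(2π/3) = 7: from z(0) = b we get b = -1, and a·2π/3 + -1 = 7 gives a = 12/π, so
    z(θ) = (12/π) θ − 1.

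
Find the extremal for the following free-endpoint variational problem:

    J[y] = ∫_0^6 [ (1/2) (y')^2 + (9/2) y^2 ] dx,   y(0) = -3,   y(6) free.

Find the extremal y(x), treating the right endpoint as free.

The Lagrangian L = (1/2) (y')^2 + (9/2) y^2 gives
    ∂L/∂y = 9 y,   ∂L/∂y' = y'.
Euler-Lagrange: y'' − 9 y = 0.
With k = 3, the general solution is
    y(x) = A cosh(3 x) + B sinh(3 x).
Fixed left endpoint y(0) = -3 ⇒ A = -3.
The right endpoint x = 6 is free, so the natural (transversality) condition is ∂L/∂y' |_{x=6} = 0, i.e. y'(6) = 0.
Compute y'(x) = A k sinh(k x) + B k cosh(k x), so
    y'(6) = A k sinh(k·6) + B k cosh(k·6) = 0
    ⇒ B = −A tanh(k·6) = 3 tanh(3·6).
Therefore the extremal is
    y(x) = −3 cosh(3 x) + 3 tanh(3·6) sinh(3 x).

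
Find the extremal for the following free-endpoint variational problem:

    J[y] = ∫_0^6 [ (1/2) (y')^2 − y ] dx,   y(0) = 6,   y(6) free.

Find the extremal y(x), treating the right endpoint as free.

The Lagrangian L = (1/2) (y')^2 − y gives
    ∂L/∂y = −1,   ∂L/∂y' = y'.
Euler-Lagrange: d/dx(y') − (−1) = 0, i.e. y'' + 1 = 0, so
    y(x) = −(1/2) x^2 + C1 x + C2.
Fixed left endpoint y(0) = 6 ⇒ C2 = 6.
The right endpoint x = 6 is free, so the natural (transversality) condition is ∂L/∂y' |_{x=6} = 0, i.e. y'(6) = 0.
Compute y'(x) = −1 x + C1, so y'(6) = −6 + C1 = 0 ⇒ C1 = 6.
Therefore the extremal is
    y(x) = −x^2/2 + 6 x + 6.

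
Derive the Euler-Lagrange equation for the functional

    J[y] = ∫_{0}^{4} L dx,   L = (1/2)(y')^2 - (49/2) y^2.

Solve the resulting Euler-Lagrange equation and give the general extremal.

The Lagrangian is L = (1/2)(y')^2 - (49/2) y^2.
∂L/∂y = -49y.
∂L/∂y' = y'.
The Euler-Lagrange equation d/dx(∂L/∂y') − ∂L/∂y = 0 becomes:
    y'' + 49 y = 0
General solution: y(x) = A sin(7x) + B cos(7x), where A and B are arbitrary constants fixed by the endpoint conditions.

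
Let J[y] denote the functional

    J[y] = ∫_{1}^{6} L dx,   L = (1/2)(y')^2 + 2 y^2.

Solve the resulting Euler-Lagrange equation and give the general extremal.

The Lagrangian is L = (1/2)(y')^2 + 2 y^2.
∂L/∂y = 4y.
∂L/∂y' = y'.
The Euler-Lagrange equation d/dx(∂L/∂y') − ∂L/∂y = 0 becomes:
    y'' - 4 y = 0
General solution: y(x) = A e^(2x) + B e^(-2x), where A and B are arbitrary constants fixed by the endpoint conditions.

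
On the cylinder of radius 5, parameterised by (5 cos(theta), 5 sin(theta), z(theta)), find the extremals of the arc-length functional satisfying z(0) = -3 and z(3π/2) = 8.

Parameterise the cylinder of radius R = 5 as
    r(θ) = (5 cos θ, 5 sin θ, z(θ)).
The arc-length element is
    ds = sqrt(25 + (dz/dθ)^2) dθ,
so the Lagrangian is L = sqrt(25 + z'^2).
L depends on z' only, not on z or θ, so ∂L/∂z = 0 and
    ∂L/∂z' = z' / sqrt(25 + z'^2).
The Euler-Lagrange equation gives
    d/dθ( z' / sqrt(25 + z'^2) ) = 0,
so z' is constant. Integrating once:
    z(θ) = a θ + b,
a helix on the cylinder (a straight line when the cylinder is unrolled). The constants a, b are determined by the endpoint conditions.
With endpoint conditions z(0) = -3 and z(3π/2) = 8: from z(0) = b we get b = -3, and a·3π/2 + -3 = 8 gives a = 22/(3π), so
    z(θ) = (22/(3π)) θ − 3.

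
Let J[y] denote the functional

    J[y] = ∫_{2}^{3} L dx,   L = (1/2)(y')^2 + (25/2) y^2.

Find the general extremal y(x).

The Lagrangian is L = (1/2)(y')^2 + (25/2) y^2.
∂L/∂y = 25y.
∂L/∂y' = y'.
The Euler-Lagrange equation d/dx(∂L/∂y') − ∂L/∂y = 0 becomes:
    y'' - 25 y = 0
General solution: y(x) = A e^(5x) + B e^(-5x), where A and B are arbitrary constants fixed by the endpoint conditions.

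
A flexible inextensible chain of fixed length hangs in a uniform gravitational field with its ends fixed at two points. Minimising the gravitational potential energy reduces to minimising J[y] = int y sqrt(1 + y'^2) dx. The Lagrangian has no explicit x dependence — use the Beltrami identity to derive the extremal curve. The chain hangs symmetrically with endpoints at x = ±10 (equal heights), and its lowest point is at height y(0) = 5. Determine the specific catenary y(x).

The Lagrangian L(y, y') = y sqrt(1 + y'^2) has no explicit x dependence, so the Beltrami identity applies:
    L − y' ∂L/∂y' = C.
Compute ∂L/∂y' = y · y' / sqrt(1 + y'^2). Then
    L − y' ∂L/∂y'
    = y sqrt(1 + y'^2) − y · y'^2 / sqrt(1 + y'^2)
    = y (1 + y'^2 − y'^2) / sqrt(1 + y'^2)
    = y / sqrt(1 + y'^2) = C.
Squaring gives y^2 = C^2 (1 + y'^2), i.e.
    y'^2 = y^2 / C^2 − 1.
Separating variables,
    dy / sqrt(y^2 − C^2) = dx / C,
and integrating gives arccosh(y / C) = (x − a)/C, so
    y(x) = C cosh((x − a)/C),
the catenary. The constants C and a are fixed by the two endpoint conditions (and, for the hanging-chain problem, the length constraint selects C).
Now fit the given data. The endpoints x = ±10 are symmetric at equal height, so the catenary is even about its minimum: a = 0 and y(x) = C cosh(x/C). The lowest point is y(0) = C cosh(0) = C, and we are told y(0) = 5, so C = 5. Therefore
    y(x) = 5 cosh(x/5),
and at the endpoints
    y(±10) = 5 cosh(10/5).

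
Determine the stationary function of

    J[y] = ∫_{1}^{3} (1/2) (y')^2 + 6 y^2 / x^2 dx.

The Lagrangian is L = (1/2) (y')^2 + 6 y^2 / x^2.
Compute ∂L/∂y = 12y/x^2, ∂L/∂y' = y'.
The Euler-Lagrange equation d/dx(∂L/∂y') − ∂L/∂y = 0 reduces to
    y'' − 12/x^2 · y = 0  (x > 0).
Its general solution is
    y(x) = A x^4 + B x^(-3),
with A, B fixed by the endpoint conditions.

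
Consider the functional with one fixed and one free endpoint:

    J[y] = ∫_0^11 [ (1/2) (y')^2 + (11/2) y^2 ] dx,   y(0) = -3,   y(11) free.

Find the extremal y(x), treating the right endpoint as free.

The Lagrangian L = (1/2) (y')^2 + (11/2) y^2 gives
    ∂L/∂y = 11 y,   ∂L/∂y' = y'.
Euler-Lagrange: y'' − 11 y = 0.
With k = sqrt(11), the general solution is
    y(x) = A cosh(sqrt(11) x) + B sinh(sqrt(11) x).
Fixed left endpoint y(0) = -3 ⇒ A = -3.
The right endpoint x = 11 is free, so the natural (transversality) condition is ∂L/∂y' |_{x=11} = 0, i.e. y'(11) = 0.
Compute y'(x) = A k sinh(k x) + B k cosh(k x), so
    y'(11) = A k sinh(k·11) + B k cosh(k·11) = 0
    ⇒ B = −A tanh(k·11) = 3 tanh(sqrt(11)·11).
Therefore the extremal is
    y(x) = −3 cosh(sqrt(11) x) + 3 tanh(sqrt(11)·11) sinh(sqrt(11) x).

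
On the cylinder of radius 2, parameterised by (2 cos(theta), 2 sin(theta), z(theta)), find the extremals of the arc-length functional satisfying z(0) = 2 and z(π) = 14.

Parameterise the cylinder of radius R = 2 as
    r(θ) = (2 cos θ, 2 sin θ, z(θ)).
The arc-length element is
    ds = sqrt(4 + (dz/dθ)^2) dθ,
so the Lagrangian is L = sqrt(4 + z'^2).
L depends on z' only, not on z or θ, so ∂L/∂z = 0 and
    ∂L/∂z' = z' / sqrt(4 + z'^2).
The Euler-Lagrange equation gives
    d/dθ( z' / sqrt(4 + z'^2) ) = 0,
so z' is constant. Integrating once:
    z(θ) = a θ + b,
a helix on the cylinder (a straight line when the cylinder is unrolled). The constants a, b are determined by the endpoint conditions.
With endpoint conditions z(0) = 2 and z(π) = 14: from z(0) = b we get b = 2, and a·π + 2 = 14 gives a = 12/π, so
    z(θ) = (12/π) θ + 2.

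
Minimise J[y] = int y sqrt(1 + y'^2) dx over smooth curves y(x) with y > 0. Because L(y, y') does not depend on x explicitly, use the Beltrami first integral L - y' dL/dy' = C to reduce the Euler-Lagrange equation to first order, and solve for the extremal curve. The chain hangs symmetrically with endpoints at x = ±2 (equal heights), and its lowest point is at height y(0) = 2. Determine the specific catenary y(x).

The Lagrangian L(y, y') = y sqrt(1 + y'^2) has no explicit x dependence, so the Beltrami identity applies:
    L − y' ∂L/∂y' = C.
Compute ∂L/∂y' = y · y' / sqrt(1 + y'^2). Then
    L − y' ∂L/∂y'
    = y sqrt(1 + y'^2) − y · y'^2 / sqrt(1 + y'^2)
    = y (1 + y'^2 − y'^2) / sqrt(1 + y'^2)
    = y / sqrt(1 + y'^2) = C.
Squaring gives y^2 = C^2 (1 + y'^2), i.e.
    y'^2 = y^2 / C^2 − 1.
Separating variables,
    dy / sqrt(y^2 − C^2) = dx / C,
and integrating gives arccosh(y / C) = (x − a)/C, so
    y(x) = C cosh((x − a)/C),
the catenary. The constants C and a are fixed by the two endpoint conditions (and, for the hanging-chain problem, the length constraint selects C).
Now fit the given data. The endpoints x = ±2 are symmetric at equal height, so the catenary is even about its minimum: a = 0 and y(x) = C cosh(x/C). The lowest point is y(0) = C cosh(0) = C, and we are told y(0) = 2, so C = 2. Therefore
    y(x) = 2 cosh(x/2),
and at the endpoints
    y(±2) = 2 cosh(2/2).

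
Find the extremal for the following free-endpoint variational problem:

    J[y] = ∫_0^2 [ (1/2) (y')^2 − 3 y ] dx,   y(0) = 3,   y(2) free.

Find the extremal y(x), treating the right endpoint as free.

The Lagrangian L = (1/2) (y')^2 − 3 y gives
    ∂L/∂y = −3,   ∂L/∂y' = y'.
Euler-Lagrange: d/dx(y') − (−3) = 0, i.e. y'' + 3 = 0, so
    y(x) = −(3/2) x^2 + C1 x + C2.
Fixed left endpoint y(0) = 3 ⇒ C2 = 3.
The right endpoint x = 2 is free, so the natural (transversality) condition is ∂L/∂y' |_{x=2} = 0, i.e. y'(2) = 0.
Compute y'(x) = −3 x + C1, so y'(2) = −6 + C1 = 0 ⇒ C1 = 6.
Therefore the extremal is
    y(x) = −(3/2) x^2 + 6 x + 3.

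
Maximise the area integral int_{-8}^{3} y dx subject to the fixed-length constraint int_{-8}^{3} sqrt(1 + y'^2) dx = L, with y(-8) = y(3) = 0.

Set up the augmented Lagrangian using a multiplier λ for the length constraint:
    F(y, y') = y − λ sqrt(1 + y'^2).
F has no explicit x dependence, so the Beltrami identity yields a first integral
    F − y' ∂F/∂y' = C.
Compute ∂F/∂y' = −λ y' / sqrt(1 + y'^2). Then
    y − λ sqrt(1 + y'^2) + λ y'^2 / sqrt(1 + y'^2) = C
    ⇒  y − λ / sqrt(1 + y'^2) = C.
Solving for y' and integrating gives
    (x − a)^2 + (y − b)^2 = λ^2,
a circular arc of radius λ. The constants a, b are determined by the endpoint conditions y(-8) = y(3) = 0, and λ is fixed implicitly by the length constraint
    ∫_{-8}^{3} sqrt(1 + y'^2) dx = L.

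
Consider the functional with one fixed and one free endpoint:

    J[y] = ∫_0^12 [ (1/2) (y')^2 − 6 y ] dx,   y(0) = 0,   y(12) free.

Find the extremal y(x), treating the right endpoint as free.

The Lagrangian L = (1/2) (y')^2 − 6 y gives
    ∂L/∂y = −6,   ∂L/∂y' = y'.
Euler-Lagrange: d/dx(y') − (−6) = 0, i.e. y'' + 6 = 0, so
    y(x) = −(6/2) x^2 + C1 x + C2.
Fixed left endpoint y(0) = 0 ⇒ C2 = 0.
The right endpoint x = 12 is free, so the natural (transversality) condition is ∂L/∂y' |_{x=12} = 0, i.e. y'(12) = 0.
Compute y'(x) = −6 x + C1, so y'(12) = −72 + C1 = 0 ⇒ C1 = 72.
Therefore the extremal is
    y(x) = −3 x^2 + 72 x.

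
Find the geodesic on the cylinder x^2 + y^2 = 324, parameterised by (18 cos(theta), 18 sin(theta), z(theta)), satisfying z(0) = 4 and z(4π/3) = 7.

Parameterise the cylinder of radius R = 18 as
    r(θ) = (18 cos θ, 18 sin θ, z(θ)).
The arc-length element is
    ds = sqrt(324 + (dz/dθ)^2) dθ,
so the Lagrangian is L = sqrt(324 + z'^2).
L depends on z' only, not on z or θ, so ∂L/∂z = 0 and
    ∂L/∂z' = z' / sqrt(324 + z'^2).
The Euler-Lagrange equation gives
    d/dθ( z' / sqrt(324 + z'^2) ) = 0,
so z' is constant. Integrating once:
    z(θ) = a θ + b,
a helix on the cylinder (a straight line when the cylinder is unrolled). The constants a, b are determined by the endpoint conditions.
With endpoint conditions z(0) = 4 and z(4π/3) = 7: from z(0) = b we get b = 4, and a·4π/3 + 4 = 7 gives a = 9/(4π), so
    z(θ) = (9/(4π)) θ + 4.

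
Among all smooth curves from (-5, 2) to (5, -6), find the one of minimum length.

Arc-length functional: J[y] = ∫ sqrt(1 + (y')^2) dx.
Lagrangian L = sqrt(1 + (y')^2) has no explicit y dependence, so ∂L/∂y = 0 and the Euler-Lagrange equation gives
    d/dx( y' / sqrt(1 + (y')^2) ) = 0  ⇒  y' / sqrt(1 + (y')^2) = const.
Hence y' is constant, so y(x) is affine.
Fitting the endpoints (-5, 2) and (5, -6):
    slope m = ((-6) − 2) / (5 − (-5)) = -4/5,
    intercept c = 2 − m·(-5) = -2.
Extremal: y(x) = (-4/5) x - 2.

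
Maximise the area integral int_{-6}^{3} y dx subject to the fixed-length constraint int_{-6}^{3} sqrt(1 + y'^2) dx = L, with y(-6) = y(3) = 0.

Set up the augmented Lagrangian using a multiplier λ for the length constraint:
    F(y, y') = y − λ sqrt(1 + y'^2).
F has no explicit x dependence, so the Beltrami identity yields a first integral
    F − y' ∂F/∂y' = C.
Compute ∂F/∂y' = −λ y' / sqrt(1 + y'^2). Then
    y − λ sqrt(1 + y'^2) + λ y'^2 / sqrt(1 + y'^2) = C
    ⇒  y − λ / sqrt(1 + y'^2) = C.
Solving for y' and integrating gives
    (x − a)^2 + (y − b)^2 = λ^2,
a circular arc of radius λ. The constants a, b are determined by the endpoint conditions y(-6) = y(3) = 0, and λ is fixed implicitly by the length constraint
    ∫_{-6}^{3} sqrt(1 + y'^2) dx = L.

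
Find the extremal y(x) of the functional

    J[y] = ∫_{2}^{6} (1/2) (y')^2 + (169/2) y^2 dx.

The Lagrangian is L = (1/2) (y')^2 + (169/2) y^2.
Compute ∂L/∂y = 169y, ∂L/∂y' = y'.
The Euler-Lagrange equation d/dx(∂L/∂y') − ∂L/∂y = 0 reduces to
    y'' − 169 y = 0.
Its general solution is
    y(x) = A e^(13x) + B e^(−13x),
with A, B fixed by the endpoint conditions.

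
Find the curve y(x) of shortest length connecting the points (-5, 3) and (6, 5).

Arc-length functional: J[y] = ∫ sqrt(1 + (y')^2) dx.
Lagrangian L = sqrt(1 + (y')^2) has no explicit y dependence, so ∂L/∂y = 0 and the Euler-Lagrange equation gives
    d/dx( y' / sqrt(1 + (y')^2) ) = 0  ⇒  y' / sqrt(1 + (y')^2) = const.
Hence y' is constant, so y(x) is affine.
Fitting the endpoints (-5, 3) and (6, 5):
    slope m = (5 − 3) / (6 − (-5)) = 2/11,
    intercept c = 3 − m·(-5) = 43/11.
Extremal: y(x) = (2/11) x + 43/11.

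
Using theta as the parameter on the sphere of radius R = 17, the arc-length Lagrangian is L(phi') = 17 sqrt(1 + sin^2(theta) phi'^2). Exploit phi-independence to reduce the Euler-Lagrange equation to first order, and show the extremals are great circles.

On the sphere of radius R = 17 with spherical coordinates (θ, φ), the induced metric is
    ds^2 = 289(dθ^2 + sin^2(θ) dφ^2).
Parameterise by θ; the arc-length functional is
    J[φ] = ∫ 17 sqrt(1 + sin^2(θ) (dφ/dθ)^2) dθ,
so L = 17 sqrt(1 + sin^2(θ) φ'^2). Compute
    ∂L/∂φ = 0  (L has no explicit φ dependence),
    ∂L/∂φ' = 17 sin^2(θ) φ' / sqrt(1 + sin^2(θ) φ'^2).
Since ∂L/∂φ = 0, the Euler-Lagrange equation
    d/dθ(∂L/∂φ') − ∂L/∂φ = 0
reduces to d/dθ(∂L/∂φ') = 0, i.e. the momentum conjugate to φ is conserved:
    17 sin^2(θ) φ' / sqrt(1 + sin^2(θ) φ'^2) = C.
The overall factor of 17 is constant, so dividing through gives Clairaut's relation sin^2(θ) φ' / sqrt(1 + sin^2(θ) φ'^2) = C' (with C' = C/17). Solving for φ' and integrating gives the great-circle family
    cot(θ) = A cos(φ − φ_0),
i.e. the intersection of the sphere with a plane through the origin. The two constants A and φ_0 (equivalently C and one phase) are fixed by the two endpoint conditions.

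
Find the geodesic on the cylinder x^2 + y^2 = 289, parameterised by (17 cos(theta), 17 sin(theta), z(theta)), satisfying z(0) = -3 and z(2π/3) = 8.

Parameterise the cylinder of radius R = 17 as
    r(θ) = (17 cos θ, 17 sin θ, z(θ)).
The arc-length element is
    ds = sqrt(289 + (dz/dθ)^2) dθ,
so the Lagrangian is L = sqrt(289 + z'^2).
L depends on z' only, not on z or θ, so ∂L/∂z = 0 and
    ∂L/∂z' = z' / sqrt(289 + z'^2).
The Euler-Lagrange equation gives
    d/dθ( z' / sqrt(289 + z'^2) ) = 0,
so z' is constant. Integrating once:
    z(θ) = a θ + b,
a helix on the cylinder (a straight line when the cylinder is unrolled). The constants a, b are determined by the endpoint conditions.
With endpoint conditions z(0) = -3 and z(2π/3) = 8: from z(0) = b we get b = -3, and a·2π/3 + -3 = 8 gives a = 33/(2π), so
    z(θ) = (33/(2π)) θ − 3.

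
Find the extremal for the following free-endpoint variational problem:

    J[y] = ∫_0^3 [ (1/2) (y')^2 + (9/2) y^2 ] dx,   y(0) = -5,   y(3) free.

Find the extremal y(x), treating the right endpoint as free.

The Lagrangian L = (1/2) (y')^2 + (9/2) y^2 gives
    ∂L/∂y = 9 y,   ∂L/∂y' = y'.
Euler-Lagrange: y'' − 9 y = 0.
With k = 3, the general solution is
    y(x) = A cosh(3 x) + B sinh(3 x).
Fixed left endpoint y(0) = -5 ⇒ A = -5.
The right endpoint x = 3 is free, so the natural (transversality) condition is ∂L/∂y' |_{x=3} = 0, i.e. y'(3) = 0.
Compute y'(x) = A k sinh(k x) + B k cosh(k x), so
    y'(3) = A k sinh(k·3) + B k cosh(k·3) = 0
    ⇒ B = −A tanh(k·3) = 5 tanh(3·3).
Therefore the extremal is
    y(x) = −5 cosh(3 x) + 5 tanh(3·3) sinh(3 x).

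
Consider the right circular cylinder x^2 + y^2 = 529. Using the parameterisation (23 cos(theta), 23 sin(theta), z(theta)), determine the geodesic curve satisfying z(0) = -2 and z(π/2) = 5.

Parameterise the cylinder of radius R = 23 as
    r(θ) = (23 cos θ, 23 sin θ, z(θ)).
The arc-length element is
    ds = sqrt(529 + (dz/dθ)^2) dθ,
so the Lagrangian is L = sqrt(529 + z'^2).
L depends on z' only, not on z or θ, so ∂L/∂z = 0 and
    ∂L/∂z' = z' / sqrt(529 + z'^2).
The Euler-Lagrange equation gives
    d/dθ( z' / sqrt(529 + z'^2) ) = 0,
so z' is constant. Integrating once:
    z(θ) = a θ + b,
a helix on the cylinder (a straight line when the cylinder is unrolled). The constants a, b are determined by the endpoint conditions.
With endpoint conditions z(0) = -2 and z(π/2) = 5: from z(0) = b we get b = -2, and a·π/2 + -2 = 5 gives a = 14/π, so
    z(θ) = (14/π) θ − 2.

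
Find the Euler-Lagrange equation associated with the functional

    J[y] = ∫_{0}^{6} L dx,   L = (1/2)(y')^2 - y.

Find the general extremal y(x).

The Lagrangian is L = (1/2)(y')^2 - y.
∂L/∂y = -1.
∂L/∂y' = y'.
The Euler-Lagrange equation d/dx(∂L/∂y') − ∂L/∂y = 0 becomes:
    y'' + 1 = 0
General solution: y(x) = -x^2/2 + A x + B, where A and B are arbitrary constants fixed by the endpoint conditions.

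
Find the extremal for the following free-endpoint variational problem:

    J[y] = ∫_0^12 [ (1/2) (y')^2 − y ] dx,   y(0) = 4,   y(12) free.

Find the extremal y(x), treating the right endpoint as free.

The Lagrangian L = (1/2) (y')^2 − y gives
    ∂L/∂y = −1,   ∂L/∂y' = y'.
Euler-Lagrange: d/dx(y') − (−1) = 0, i.e. y'' + 1 = 0, so
    y(x) = −(1/2) x^2 + C1 x + C2.
Fixed left endpoint y(0) = 4 ⇒ C2 = 4.
The right endpoint x = 12 is free, so the natural (transversality) condition is ∂L/∂y' |_{x=12} = 0, i.e. y'(12) = 0.
Compute y'(x) = −1 x + C1, so y'(12) = −12 + C1 = 0 ⇒ C1 = 12.
Therefore the extremal is
    y(x) = −x^2/2 + 12 x + 4.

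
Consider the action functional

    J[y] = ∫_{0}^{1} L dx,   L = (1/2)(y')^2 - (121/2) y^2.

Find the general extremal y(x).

The Lagrangian is L = (1/2)(y')^2 - (121/2) y^2.
∂L/∂y = -121y.
∂L/∂y' = y'.
The Euler-Lagrange equation d/dx(∂L/∂y') − ∂L/∂y = 0 becomes:
    y'' + 121 y = 0
General solution: y(x) = A sin(11x) + B cos(11x), where A and B are arbitrary constants fixed by the endpoint conditions.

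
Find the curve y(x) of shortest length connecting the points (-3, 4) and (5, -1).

Arc-length functional: J[y] = ∫ sqrt(1 + (y')^2) dx.
Lagrangian L = sqrt(1 + (y')^2) has no explicit y dependence, so ∂L/∂y = 0 and the Euler-Lagrange equation gives
    d/dx( y' / sqrt(1 + (y')^2) ) = 0  ⇒  y' / sqrt(1 + (y')^2) = const.
Hence y' is constant, so y(x) is affine.
Fitting the endpoints (-3, 4) and (5, -1):
    slope m = ((-1) − 4) / (5 − (-3)) = -5/8,
    intercept c = 4 − m·(-3) = 17/8.
Extremal: y(x) = (-5/8) x + 17/8.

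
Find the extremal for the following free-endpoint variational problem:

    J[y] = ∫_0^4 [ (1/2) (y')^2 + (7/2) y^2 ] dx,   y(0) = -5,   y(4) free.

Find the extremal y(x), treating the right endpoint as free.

The Lagrangian L = (1/2) (y')^2 + (7/2) y^2 gives
    ∂L/∂y = 7 y,   ∂L/∂y' = y'.
Euler-Lagrange: y'' − 7 y = 0.
With k = sqrt(7), the general solution is
    y(x) = A cosh(sqrt(7) x) + B sinh(sqrt(7) x).
Fixed left endpoint y(0) = -5 ⇒ A = -5.
The right endpoint x = 4 is free, so the natural (transversality) condition is ∂L/∂y' |_{x=4} = 0, i.e. y'(4) = 0.
Compute y'(x) = A k sinh(k x) + B k cosh(k x), so
    y'(4) = A k sinh(k·4) + B k cosh(k·4) = 0
    ⇒ B = −A tanh(k·4) = 5 tanh(sqrt(7)·4).
Therefore the extremal is
    y(x) = −5 cosh(sqrt(7) x) + 5 tanh(sqrt(7)·4) sinh(sqrt(7) x).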